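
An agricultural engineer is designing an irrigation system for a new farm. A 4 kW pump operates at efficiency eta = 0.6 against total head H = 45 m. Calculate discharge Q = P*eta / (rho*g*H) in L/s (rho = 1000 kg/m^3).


Q = (P * 1000 * eta) / (rho * g * H)
  = (4 * 1000 * 0.6) / (1000 * 9.81 * 45)
  = 2400 / 441450
  = 0.00544 m^3/s = 5.44 L/s


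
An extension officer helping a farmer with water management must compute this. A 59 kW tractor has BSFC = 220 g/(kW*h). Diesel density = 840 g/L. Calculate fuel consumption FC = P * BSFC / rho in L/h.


FC = P * BSFC / rho_fuel
   = 59 * 220 / 840
   = 12980 / 840
   = 15.45 L/h


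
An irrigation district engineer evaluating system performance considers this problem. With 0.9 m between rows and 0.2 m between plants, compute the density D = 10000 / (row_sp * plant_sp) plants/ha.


D = 10000 / (row_sp * plant_sp)
  = 10000 / (0.9 * 0.2)
  = 10000 / 0.1800
  = 55555.56 plants/ha


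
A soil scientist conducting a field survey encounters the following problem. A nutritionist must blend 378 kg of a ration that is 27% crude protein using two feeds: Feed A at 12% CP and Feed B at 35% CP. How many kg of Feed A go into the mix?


parts_A = CP_b - target = 35 - 27 = 8
parts_B = target - CP_a = 27 - 12 = 15
total_parts = 8 + 15 = 23
Feed A = 378 * 8 / 23 = 131.48 kg
Feed B = 378 * 15 / 23 = 246.52 kg

131.48 kg


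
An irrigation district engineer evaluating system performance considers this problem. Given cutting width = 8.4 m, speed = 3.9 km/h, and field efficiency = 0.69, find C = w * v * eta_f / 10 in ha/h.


C = w * v * eta_f / 10
  = 8.4 * 3.9 * 0.69 / 10
  = 22.60 / 10
  = 2.26 ha/h


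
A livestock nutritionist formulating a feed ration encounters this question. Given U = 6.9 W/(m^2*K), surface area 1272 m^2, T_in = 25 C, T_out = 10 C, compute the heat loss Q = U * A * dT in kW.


dT = 25 - (10) = 15 K
Q = U * A * dT
  = 6.9 * 1272 * 15
  = 131652 W = 131.65 kW


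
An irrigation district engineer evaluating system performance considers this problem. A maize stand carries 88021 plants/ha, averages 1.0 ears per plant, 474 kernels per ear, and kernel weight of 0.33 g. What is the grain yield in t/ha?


Y = density * ears * kernels * kw
  = 88021 * 1.0 * 474 * 0.33 g/ha
  = 13768244.82 g/ha
  = 13768.24 kg/ha = 13.77 t/ha


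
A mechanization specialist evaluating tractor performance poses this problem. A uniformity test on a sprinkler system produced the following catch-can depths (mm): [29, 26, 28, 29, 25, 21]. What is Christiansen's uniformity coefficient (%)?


xbar = 158 / 6 = 26.333
sum|xi - xbar| = 14
CU = 100 * (1 - 14 / (6 * 26.333))
   = 100 * (1 - 0.0886)
   = 91.14%


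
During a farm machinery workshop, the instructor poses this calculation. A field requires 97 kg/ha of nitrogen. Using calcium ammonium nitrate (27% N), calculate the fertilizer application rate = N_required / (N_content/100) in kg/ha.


Rate = N_required / (N_content / 100)
     = 97 / (27 / 100)
     = 97 / 0.27
     = 359.26 kg/ha


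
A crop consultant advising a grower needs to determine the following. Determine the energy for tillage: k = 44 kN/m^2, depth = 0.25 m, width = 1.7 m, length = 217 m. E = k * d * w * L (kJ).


E = k * d * w * L
  = 44 * 0.25 * 1.7 * 217
  = 4057.90 kJ


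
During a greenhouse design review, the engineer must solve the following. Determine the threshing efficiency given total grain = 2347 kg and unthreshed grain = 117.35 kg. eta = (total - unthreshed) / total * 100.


eta = (total - unthreshed) / total * 100
    = (2347 - 117.35) / 2347 * 100
    = 2229.65 / 2347 * 100
    = 95%


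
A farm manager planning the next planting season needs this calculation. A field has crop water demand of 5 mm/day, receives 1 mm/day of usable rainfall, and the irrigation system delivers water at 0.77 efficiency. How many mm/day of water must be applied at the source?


IWR = (ETc - Pe) / Ea
    = (5 - 1) / 0.77
    = 4 / 0.77
    = 5.19 mm/day


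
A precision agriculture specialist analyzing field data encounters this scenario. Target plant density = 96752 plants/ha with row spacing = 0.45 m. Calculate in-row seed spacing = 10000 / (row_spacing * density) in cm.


spacing = 10000 / (row_sp * density)
        = 10000 / (0.45 * 96752)
        = 10000 / 43538.40
        = 0.22968 m = 22.97 cm


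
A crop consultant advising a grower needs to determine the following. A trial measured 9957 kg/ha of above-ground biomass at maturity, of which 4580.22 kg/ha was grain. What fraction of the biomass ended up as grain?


HI = grain_yield / biomass
   = 4580.22 / 9957
   = 0.46


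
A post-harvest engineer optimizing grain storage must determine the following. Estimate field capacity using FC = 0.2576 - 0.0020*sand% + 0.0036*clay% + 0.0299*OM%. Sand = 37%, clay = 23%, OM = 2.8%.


FC = 0.2576 - 0.0020*37 + 0.0036*23 + 0.0299*2.8
   = 0.2576 - 0.0740 + 0.0828 + 0.0837
   = 0.3501


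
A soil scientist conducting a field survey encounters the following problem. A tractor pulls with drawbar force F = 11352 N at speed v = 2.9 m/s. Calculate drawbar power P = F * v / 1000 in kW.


P = F * v / 1000
  = 11352 * 2.9 / 1000
  = 32920.80 / 1000
  = 32.92 kW


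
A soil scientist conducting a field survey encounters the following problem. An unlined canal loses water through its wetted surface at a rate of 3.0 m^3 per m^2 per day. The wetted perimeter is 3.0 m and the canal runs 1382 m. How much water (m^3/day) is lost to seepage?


S = C * P * L
  = 3.0 * 3.0 * 1382
  = 12438 m^3/day


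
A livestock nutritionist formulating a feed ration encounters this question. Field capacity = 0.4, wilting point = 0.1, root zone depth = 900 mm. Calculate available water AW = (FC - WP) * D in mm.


AW = (FC - WP) * D
   = (0.4 - 0.1) * 900
   = 0.30 * 900
   = 270 mm


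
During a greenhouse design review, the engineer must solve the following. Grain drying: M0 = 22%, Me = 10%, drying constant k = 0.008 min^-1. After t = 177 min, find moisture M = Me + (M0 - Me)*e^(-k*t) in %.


M = Me + (M0 - Me) * e^(-k*t)
  = 10 + (22 - 10) * e^(-0.008*177)
  = 10 + 12 * e^(-1.416)
  = 10 + 12 * 0.24268
  = 10 + 2.9122
  = 12.91%


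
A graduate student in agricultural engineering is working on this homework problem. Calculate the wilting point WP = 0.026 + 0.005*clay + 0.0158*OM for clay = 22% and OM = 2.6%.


WP = 0.026 + 0.005*22 + 0.0158*2.6
   = 0.026 + 0.1100 + 0.0411
   = 0.1771


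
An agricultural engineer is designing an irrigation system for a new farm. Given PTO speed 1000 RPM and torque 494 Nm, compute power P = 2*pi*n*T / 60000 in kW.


P = 2*pi*n*T / 60000
  = 2*pi * 1000 * 494 / 60000
  = 3103893.54 / 60000
  = 51.73 kW


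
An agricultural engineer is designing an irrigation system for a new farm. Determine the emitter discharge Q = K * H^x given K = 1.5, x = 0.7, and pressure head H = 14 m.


Q = K * H^x
  = 1.5 * 14^0.7
  = 1.5 * 6.3429
  = 9.51 L/h


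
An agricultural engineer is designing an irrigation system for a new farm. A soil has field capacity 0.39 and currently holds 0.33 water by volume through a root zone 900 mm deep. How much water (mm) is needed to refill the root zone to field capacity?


SMD = (FC - theta) * D
    = (0.39 - 0.33) * 900
    = 0.060 * 900
    = 54 mm


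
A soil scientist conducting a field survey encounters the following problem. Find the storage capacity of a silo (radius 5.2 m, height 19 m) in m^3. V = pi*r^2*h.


V = pi * r^2 * h
  = pi * 5.2^2 * 19
  = pi * 27.04 * 19
  = 1614.02 m^3


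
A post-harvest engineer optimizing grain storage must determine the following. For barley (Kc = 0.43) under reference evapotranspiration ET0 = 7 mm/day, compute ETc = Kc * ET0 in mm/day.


ETc = Kc * ET0
    = 0.43 * 7
    = 3.01 mm/day


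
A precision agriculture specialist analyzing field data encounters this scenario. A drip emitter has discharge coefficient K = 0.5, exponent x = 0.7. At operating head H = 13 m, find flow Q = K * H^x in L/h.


Q = K * H^x
  = 0.5 * 13^0.7
  = 0.5 * 6.0223
  = 3.01 L/h


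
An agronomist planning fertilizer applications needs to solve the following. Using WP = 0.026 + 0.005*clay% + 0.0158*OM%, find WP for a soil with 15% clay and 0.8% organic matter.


WP = 0.026 + 0.005*15 + 0.0158*0.8
   = 0.026 + 0.0750 + 0.0126
   = 0.1136


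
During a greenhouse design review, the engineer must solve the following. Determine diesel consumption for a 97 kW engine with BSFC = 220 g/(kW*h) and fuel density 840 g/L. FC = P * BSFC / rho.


FC = P * BSFC / rho_fuel
   = 97 * 220 / 840
   = 21340 / 840
   = 25.40 L/h


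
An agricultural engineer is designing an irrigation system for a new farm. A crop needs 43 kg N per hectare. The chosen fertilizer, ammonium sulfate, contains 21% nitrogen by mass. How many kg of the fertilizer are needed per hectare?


Rate = N_required / (N_content / 100)
     = 43 / (21 / 100)
     = 43 / 0.21
     = 204.76 kg/ha


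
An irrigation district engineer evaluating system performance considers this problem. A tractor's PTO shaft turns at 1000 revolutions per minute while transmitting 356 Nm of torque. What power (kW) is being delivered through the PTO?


P = 2*pi*n*T / 60000
  = 2*pi * 1000 * 356 / 60000
  = 2236813.97 / 60000
  = 37.28 kW


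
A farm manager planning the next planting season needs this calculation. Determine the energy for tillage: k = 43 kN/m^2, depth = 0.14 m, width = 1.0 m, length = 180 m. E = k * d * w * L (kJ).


E = k * d * w * L
  = 43 * 0.14 * 1.0 * 180
  = 1083.60 kJ


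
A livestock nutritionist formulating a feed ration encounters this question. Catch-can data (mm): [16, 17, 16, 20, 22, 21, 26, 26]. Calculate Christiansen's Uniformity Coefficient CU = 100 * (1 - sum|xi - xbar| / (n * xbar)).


xbar = 164 / 8 = 20.500
sum|xi - xbar| = 26
CU = 100 * (1 - 26 / (8 * 20.500))
   = 100 * (1 - 0.1585)
   = 84.15%


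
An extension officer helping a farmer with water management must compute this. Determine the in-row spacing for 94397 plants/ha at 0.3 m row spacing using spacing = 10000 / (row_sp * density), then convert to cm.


spacing = 10000 / (row_sp * density)
        = 10000 / (0.3 * 94397)
        = 10000 / 28319.10
        = 0.35312 m = 35.31 cm


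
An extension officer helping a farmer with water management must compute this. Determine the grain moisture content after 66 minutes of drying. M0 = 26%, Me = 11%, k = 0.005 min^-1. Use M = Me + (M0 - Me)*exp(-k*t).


M = Me + (M0 - Me) * e^(-k*t)
  = 11 + (26 - 11) * e^(-0.005*66)
  = 11 + 15 * e^(-0.330)
  = 11 + 15 * 0.71892
  = 11 + 10.7839
  = 21.78%


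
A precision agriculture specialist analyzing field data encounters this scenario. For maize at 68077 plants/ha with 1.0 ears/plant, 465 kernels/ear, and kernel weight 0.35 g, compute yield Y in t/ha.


Y = density * ears * kernels * kw
  = 68077 * 1.0 * 465 * 0.35 g/ha
  = 11079531.75 g/ha
  = 11079.53 kg/ha = 11.08 t/ha


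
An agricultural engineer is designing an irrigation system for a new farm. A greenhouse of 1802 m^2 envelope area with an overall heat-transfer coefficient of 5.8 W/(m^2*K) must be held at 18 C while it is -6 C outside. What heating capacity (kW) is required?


dT = 18 - (-6) = 24 K
Q = U * A * dT
  = 5.8 * 1802 * 24
  = 250838.40 W = 250.84 kW


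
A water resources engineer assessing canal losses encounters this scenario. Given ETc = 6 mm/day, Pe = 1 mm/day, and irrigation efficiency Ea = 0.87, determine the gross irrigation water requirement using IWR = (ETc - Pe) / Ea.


IWR = (ETc - Pe) / Ea
    = (6 - 1) / 0.87
    = 5 / 0.87
    = 5.75 mm/day


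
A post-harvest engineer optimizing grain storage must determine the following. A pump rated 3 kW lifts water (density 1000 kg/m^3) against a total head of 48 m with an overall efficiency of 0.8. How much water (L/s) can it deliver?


Q = (P * 1000 * eta) / (rho * g * H)
  = (3 * 1000 * 0.8) / (1000 * 9.81 * 48)
  = 2400 / 470880
  = 0.00510 m^3/s = 5.10 L/s


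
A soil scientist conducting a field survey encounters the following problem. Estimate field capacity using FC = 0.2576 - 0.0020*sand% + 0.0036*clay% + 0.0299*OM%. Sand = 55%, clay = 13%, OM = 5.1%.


FC = 0.2576 - 0.0020*55 + 0.0036*13 + 0.0299*5.1
   = 0.2576 - 0.1100 + 0.0468 + 0.1525
   = 0.3469


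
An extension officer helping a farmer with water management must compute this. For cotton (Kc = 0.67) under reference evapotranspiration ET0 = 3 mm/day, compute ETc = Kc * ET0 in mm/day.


ETc = Kc * ET0
    = 0.67 * 3
    = 2.01 mm/day


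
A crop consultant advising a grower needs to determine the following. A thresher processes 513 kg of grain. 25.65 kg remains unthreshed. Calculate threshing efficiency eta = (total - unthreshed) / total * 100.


eta = (total - unthreshed) / total * 100
    = (513 - 25.65) / 513 * 100
    = 487.35 / 513 * 100
    = 95%


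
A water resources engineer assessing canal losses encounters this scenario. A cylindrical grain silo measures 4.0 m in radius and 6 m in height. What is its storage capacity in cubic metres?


V = pi * r^2 * h
  = pi * 4.0^2 * 6
  = pi * 16 * 6
  = 301.59 m^3


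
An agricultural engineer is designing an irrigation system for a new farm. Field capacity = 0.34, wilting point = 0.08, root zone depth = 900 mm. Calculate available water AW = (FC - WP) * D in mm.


AW = (FC - WP) * D
   = (0.34 - 0.08) * 900
   = 0.26 * 900
   = 234 mm


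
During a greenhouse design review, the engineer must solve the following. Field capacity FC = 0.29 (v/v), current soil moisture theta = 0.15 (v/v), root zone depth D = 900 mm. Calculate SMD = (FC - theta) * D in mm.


SMD = (FC - theta) * D
    = (0.29 - 0.15) * 900
    = 0.140 * 900
    = 126 mm


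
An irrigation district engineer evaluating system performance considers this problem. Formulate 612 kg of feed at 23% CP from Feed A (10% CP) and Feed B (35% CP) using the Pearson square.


parts_A = CP_b - target = 35 - 23 = 12
parts_B = target - CP_a = 23 - 10 = 13
total_parts = 12 + 13 = 25
Feed A = 612 * 12 / 25 = 293.76 kg
Feed B = 612 * 13 / 25 = 318.24 kg

293.76 kg


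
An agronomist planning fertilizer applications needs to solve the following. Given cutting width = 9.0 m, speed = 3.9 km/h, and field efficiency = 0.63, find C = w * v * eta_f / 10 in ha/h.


C = w * v * eta_f / 10
  = 9.0 * 3.9 * 0.63 / 10
  = 22.11 / 10
  = 2.21 ha/h


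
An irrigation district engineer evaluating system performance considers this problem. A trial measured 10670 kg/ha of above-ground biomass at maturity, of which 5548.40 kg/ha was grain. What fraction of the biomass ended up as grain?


HI = grain_yield / biomass
   = 5548.40 / 10670
   = 0.52


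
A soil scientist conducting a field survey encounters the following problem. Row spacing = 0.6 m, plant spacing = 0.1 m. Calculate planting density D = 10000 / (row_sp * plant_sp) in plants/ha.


D = 10000 / (row_sp * plant_sp)
  = 10000 / (0.6 * 0.1)
  = 10000 / 0.0600
  = 166666.67 plants/ha


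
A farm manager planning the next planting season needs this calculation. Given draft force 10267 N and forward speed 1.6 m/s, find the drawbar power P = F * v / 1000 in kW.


P = F * v / 1000
  = 10267 * 1.6 / 1000
  = 16427.20 / 1000
  = 16.43 kW


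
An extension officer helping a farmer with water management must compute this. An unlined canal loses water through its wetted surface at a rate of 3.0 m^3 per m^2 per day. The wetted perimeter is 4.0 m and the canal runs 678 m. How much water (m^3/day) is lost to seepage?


S = C * P * L
  = 3.0 * 4.0 * 678
  = 8136 m^3/day


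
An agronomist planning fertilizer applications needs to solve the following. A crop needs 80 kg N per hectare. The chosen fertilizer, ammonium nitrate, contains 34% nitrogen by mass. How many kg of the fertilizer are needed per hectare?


Rate = N_required / (N_content / 100)
     = 80 / (34 / 100)
     = 80 / 0.34
     = 235.29 kg/ha


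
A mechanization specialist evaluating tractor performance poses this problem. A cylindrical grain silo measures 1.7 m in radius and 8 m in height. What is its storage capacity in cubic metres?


V = pi * r^2 * h
  = pi * 1.7^2 * 8
  = pi * 2.89 * 8
  = 72.63 m^3


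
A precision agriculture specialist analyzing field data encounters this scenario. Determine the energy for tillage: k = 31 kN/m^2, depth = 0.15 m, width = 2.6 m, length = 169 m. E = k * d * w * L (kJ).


E = k * d * w * L
  = 31 * 0.15 * 2.6 * 169
  = 2043.21 kJ


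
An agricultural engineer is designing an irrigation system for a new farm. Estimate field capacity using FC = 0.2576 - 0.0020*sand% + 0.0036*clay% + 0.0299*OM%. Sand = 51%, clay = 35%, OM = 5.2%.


FC = 0.2576 - 0.0020*51 + 0.0036*35 + 0.0299*5.2
   = 0.2576 - 0.1020 + 0.1260 + 0.1555
   = 0.4371


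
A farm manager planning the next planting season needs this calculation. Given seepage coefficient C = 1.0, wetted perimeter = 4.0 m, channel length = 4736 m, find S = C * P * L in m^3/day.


S = C * P * L
  = 1.0 * 4.0 * 4736
  = 18944 m^3/day


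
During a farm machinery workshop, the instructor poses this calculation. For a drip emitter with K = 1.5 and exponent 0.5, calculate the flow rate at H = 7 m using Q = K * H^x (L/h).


Q = K * H^x
  = 1.5 * 7^0.5
  = 1.5 * 2.6458
  = 3.97 L/h


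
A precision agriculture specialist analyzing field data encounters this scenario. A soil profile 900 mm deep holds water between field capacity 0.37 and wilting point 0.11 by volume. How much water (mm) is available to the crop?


AW = (FC - WP) * D
   = (0.37 - 0.11) * 900
   = 0.26 * 900
   = 234 mm


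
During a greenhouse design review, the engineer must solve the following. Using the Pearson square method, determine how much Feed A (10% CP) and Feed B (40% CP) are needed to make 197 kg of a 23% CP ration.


parts_A = CP_b - target = 40 - 23 = 17
parts_B = target - CP_a = 23 - 10 = 13
total_parts = 17 + 13 = 30
Feed A = 197 * 17 / 30 = 111.63 kg
Feed B = 197 * 13 / 30 = 85.37 kg

111.63 kg


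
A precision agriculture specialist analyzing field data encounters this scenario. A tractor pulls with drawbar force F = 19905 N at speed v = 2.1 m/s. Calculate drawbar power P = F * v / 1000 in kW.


P = F * v / 1000
  = 19905 * 2.1 / 1000
  = 41800.50 / 1000
  = 41.80 kW


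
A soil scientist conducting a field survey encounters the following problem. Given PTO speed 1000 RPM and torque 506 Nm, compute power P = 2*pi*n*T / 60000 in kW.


P = 2*pi*n*T / 60000
  = 2*pi * 1000 * 506 / 60000
  = 3179291.77 / 60000
  = 52.99 kW


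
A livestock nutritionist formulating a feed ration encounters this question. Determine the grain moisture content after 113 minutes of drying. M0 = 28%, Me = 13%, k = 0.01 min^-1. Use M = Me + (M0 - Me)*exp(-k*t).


M = Me + (M0 - Me) * e^(-k*t)
  = 13 + (28 - 13) * e^(-0.01*113)
  = 13 + 15 * e^(-1.130)
  = 13 + 15 * 0.32303
  = 13 + 4.8455
  = 17.85%


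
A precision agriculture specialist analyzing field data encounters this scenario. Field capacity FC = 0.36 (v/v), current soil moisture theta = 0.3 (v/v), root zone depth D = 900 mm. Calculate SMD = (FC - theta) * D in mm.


SMD = (FC - theta) * D
    = (0.36 - 0.3) * 900
    = 0.060 * 900
    = 54 mm


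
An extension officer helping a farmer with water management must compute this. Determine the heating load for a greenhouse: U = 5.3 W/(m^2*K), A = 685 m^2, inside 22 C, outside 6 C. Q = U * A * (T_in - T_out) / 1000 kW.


dT = 22 - (6) = 16 K
Q = U * A * dT
  = 5.3 * 685 * 16
  = 58088 W = 58.09 kW


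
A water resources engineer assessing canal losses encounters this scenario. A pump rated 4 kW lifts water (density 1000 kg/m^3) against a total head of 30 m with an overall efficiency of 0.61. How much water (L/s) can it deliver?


Q = (P * 1000 * eta) / (rho * g * H)
  = (4 * 1000 * 0.61) / (1000 * 9.81 * 30)
  = 2440 / 294300
  = 0.00829 m^3/s = 8.29 L/s


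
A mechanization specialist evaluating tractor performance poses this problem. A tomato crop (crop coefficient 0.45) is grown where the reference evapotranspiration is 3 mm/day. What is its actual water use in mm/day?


ETc = Kc * ET0
    = 0.45 * 3
    = 1.35 mm/day


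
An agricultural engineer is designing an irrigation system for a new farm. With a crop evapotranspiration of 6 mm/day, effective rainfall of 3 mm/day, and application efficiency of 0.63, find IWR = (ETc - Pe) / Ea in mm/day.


IWR = (ETc - Pe) / Ea
    = (6 - 3) / 0.63
    = 3 / 0.63
    = 4.76 mm/day


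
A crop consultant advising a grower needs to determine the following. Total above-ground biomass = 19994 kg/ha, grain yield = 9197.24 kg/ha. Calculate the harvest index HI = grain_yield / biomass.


HI = grain_yield / biomass
   = 9197.24 / 19994
   = 0.46


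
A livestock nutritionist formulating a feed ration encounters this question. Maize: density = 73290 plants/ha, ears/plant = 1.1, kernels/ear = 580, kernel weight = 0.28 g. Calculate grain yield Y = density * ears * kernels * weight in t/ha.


Y = density * ears * kernels * kw
  = 73290 * 1.1 * 580 * 0.28 g/ha
  = 13092525.60 g/ha
  = 13092.53 kg/ha = 13.09 t/ha


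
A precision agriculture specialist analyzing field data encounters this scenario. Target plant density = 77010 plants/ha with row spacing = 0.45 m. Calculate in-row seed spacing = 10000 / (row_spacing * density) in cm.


spacing = 10000 / (row_sp * density)
        = 10000 / (0.45 * 77010)
        = 10000 / 34654.50
        = 0.28856 m = 28.86 cm


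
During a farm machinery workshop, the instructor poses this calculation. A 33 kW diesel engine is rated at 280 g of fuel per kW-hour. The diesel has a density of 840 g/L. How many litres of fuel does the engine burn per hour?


FC = P * BSFC / rho_fuel
   = 33 * 280 / 840
   = 9240 / 840
   = 11 L/h


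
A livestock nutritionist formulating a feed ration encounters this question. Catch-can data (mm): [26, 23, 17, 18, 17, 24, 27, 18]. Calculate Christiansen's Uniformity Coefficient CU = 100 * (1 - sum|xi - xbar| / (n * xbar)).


xbar = 170 / 8 = 21.250
sum|xi - xbar| = 30
CU = 100 * (1 - 30 / (8 * 21.250))
   = 100 * (1 - 0.1765)
   = 82.35%


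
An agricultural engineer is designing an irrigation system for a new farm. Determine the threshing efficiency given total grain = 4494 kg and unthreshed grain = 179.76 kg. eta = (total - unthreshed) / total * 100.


eta = (total - unthreshed) / total * 100
    = (4494 - 179.76) / 4494 * 100
    = 4314.24 / 4494 * 100
    = 96%


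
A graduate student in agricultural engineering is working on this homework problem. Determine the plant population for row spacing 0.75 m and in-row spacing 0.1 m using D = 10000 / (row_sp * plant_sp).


D = 10000 / (row_sp * plant_sp)
  = 10000 / (0.75 * 0.1)
  = 10000 / 0.0750
  = 133333.33 plants/ha


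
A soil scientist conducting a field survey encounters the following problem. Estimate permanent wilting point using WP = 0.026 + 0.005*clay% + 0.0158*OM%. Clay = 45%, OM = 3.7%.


WP = 0.026 + 0.005*45 + 0.0158*3.7
   = 0.026 + 0.2250 + 0.0585
   = 0.3095


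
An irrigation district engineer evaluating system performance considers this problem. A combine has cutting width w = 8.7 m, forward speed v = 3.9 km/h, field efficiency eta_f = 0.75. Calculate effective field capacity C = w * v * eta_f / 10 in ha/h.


C = w * v * eta_f / 10
  = 8.7 * 3.9 * 0.75 / 10
  = 25.45 / 10
  = 2.54 ha/h


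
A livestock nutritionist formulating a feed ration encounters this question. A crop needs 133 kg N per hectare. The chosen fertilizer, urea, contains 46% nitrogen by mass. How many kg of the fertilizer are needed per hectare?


Rate = N_required / (N_content / 100)
     = 133 / (46 / 100)
     = 133 / 0.46
     = 289.13 kg/ha


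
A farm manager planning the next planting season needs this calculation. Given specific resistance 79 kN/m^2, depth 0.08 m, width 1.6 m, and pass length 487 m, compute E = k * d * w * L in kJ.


E = k * d * w * L
  = 79 * 0.08 * 1.6 * 487
  = 4924.54 kJ


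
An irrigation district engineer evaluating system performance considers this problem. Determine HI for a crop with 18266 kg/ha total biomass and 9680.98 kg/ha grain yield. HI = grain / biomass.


HI = grain_yield / biomass
   = 9680.98 / 18266
   = 0.53


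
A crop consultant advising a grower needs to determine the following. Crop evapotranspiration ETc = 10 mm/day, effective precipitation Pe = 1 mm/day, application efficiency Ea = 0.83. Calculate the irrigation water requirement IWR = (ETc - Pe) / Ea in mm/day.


IWR = (ETc - Pe) / Ea
    = (10 - 1) / 0.83
    = 9 / 0.83
    = 10.84 mm/day


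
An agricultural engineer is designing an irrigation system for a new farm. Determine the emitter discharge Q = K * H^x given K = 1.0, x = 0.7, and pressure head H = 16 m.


Q = K * H^x
  = 1.0 * 16^0.7
  = 1.0 * 6.9644
  = 6.96 L/h


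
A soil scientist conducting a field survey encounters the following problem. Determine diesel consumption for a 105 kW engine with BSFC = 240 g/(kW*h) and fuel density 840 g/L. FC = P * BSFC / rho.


FC = P * BSFC / rho_fuel
   = 105 * 240 / 840
   = 25200 / 840
   = 30 L/h


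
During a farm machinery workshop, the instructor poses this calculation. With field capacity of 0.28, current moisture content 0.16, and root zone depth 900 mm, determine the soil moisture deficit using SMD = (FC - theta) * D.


SMD = (FC - theta) * D
    = (0.28 - 0.16) * 900
    = 0.120 * 900
    = 108 mm


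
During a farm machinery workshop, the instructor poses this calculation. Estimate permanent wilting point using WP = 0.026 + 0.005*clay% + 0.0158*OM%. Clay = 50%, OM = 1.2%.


WP = 0.026 + 0.005*50 + 0.0158*1.2
   = 0.026 + 0.2500 + 0.0190
   = 0.2950


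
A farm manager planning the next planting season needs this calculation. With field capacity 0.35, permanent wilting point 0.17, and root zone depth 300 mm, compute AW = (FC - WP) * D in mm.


AW = (FC - WP) * D
   = (0.35 - 0.17) * 300
   = 0.18 * 300
   = 54 mm


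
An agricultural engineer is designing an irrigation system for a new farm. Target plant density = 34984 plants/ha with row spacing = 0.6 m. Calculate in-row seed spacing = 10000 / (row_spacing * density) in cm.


spacing = 10000 / (row_sp * density)
        = 10000 / (0.6 * 34984)
        = 10000 / 20990.40
        = 0.47641 m = 47.64 cm


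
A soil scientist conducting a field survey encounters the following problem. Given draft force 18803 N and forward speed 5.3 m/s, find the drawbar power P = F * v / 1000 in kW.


P = F * v / 1000
  = 18803 * 5.3 / 1000
  = 99655.90 / 1000
  = 99.66 kW


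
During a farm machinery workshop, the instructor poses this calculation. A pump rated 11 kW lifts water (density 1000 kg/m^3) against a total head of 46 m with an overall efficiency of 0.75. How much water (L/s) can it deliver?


Q = (P * 1000 * eta) / (rho * g * H)
  = (11 * 1000 * 0.75) / (1000 * 9.81 * 46)
  = 8250 / 451260
  = 0.01828 m^3/s = 18.28 L/s


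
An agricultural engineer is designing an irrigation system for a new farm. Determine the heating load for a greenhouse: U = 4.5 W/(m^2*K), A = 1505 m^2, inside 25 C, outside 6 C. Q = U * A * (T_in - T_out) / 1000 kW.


dT = 25 - (6) = 19 K
Q = U * A * dT
  = 4.5 * 1505 * 19
  = 128677.50 W = 128.68 kW


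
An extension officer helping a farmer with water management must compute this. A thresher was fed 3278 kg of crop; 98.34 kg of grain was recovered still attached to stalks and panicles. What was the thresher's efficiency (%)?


eta = (total - unthreshed) / total * 100
    = (3278 - 98.34) / 3278 * 100
    = 3179.66 / 3278 * 100
    = 97%


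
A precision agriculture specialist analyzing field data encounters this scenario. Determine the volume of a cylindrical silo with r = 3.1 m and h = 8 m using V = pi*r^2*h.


V = pi * r^2 * h
  = pi * 3.1^2 * 8
  = pi * 9.61 * 8
  = 241.53 m^3


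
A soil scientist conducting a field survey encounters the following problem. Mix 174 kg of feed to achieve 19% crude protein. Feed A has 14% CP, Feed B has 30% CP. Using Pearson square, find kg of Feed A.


parts_A = CP_b - target = 30 - 19 = 11
parts_B = target - CP_a = 19 - 14 = 5
total_parts = 11 + 5 = 16
Feed A = 174 * 11 / 16 = 119.63 kg
Feed B = 174 * 5 / 16 = 54.38 kg

119.63 kg


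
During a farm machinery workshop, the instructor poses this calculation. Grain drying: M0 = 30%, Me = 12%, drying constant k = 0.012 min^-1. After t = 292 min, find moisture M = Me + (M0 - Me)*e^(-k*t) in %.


M = Me + (M0 - Me) * e^(-k*t)
  = 12 + (30 - 12) * e^(-0.012*292)
  = 12 + 18 * e^(-3.504)
  = 12 + 18 * 0.03008
  = 12 + 0.5414
  = 12.54%


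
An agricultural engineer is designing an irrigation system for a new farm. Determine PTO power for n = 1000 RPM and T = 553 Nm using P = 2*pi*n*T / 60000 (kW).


P = 2*pi*n*T / 60000
  = 2*pi * 1000 * 553 / 60000
  = 3474601.47 / 60000
  = 57.91 kW


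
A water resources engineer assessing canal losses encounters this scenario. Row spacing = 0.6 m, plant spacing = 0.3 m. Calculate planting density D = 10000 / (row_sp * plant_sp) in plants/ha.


D = 10000 / (row_sp * plant_sp)
  = 10000 / (0.6 * 0.3)
  = 10000 / 0.1800
  = 55555.56 plants/ha


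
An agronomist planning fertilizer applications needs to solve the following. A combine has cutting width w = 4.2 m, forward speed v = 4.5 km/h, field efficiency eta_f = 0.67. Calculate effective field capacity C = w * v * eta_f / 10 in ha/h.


C = w * v * eta_f / 10
  = 4.2 * 4.5 * 0.67 / 10
  = 12.66 / 10
  = 1.27 ha/h


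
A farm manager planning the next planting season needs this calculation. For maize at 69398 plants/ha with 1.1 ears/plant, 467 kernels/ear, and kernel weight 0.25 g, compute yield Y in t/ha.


Y = density * ears * kernels * kw
  = 69398 * 1.1 * 467 * 0.25 g/ha
  = 8912438.15 g/ha
  = 8912.44 kg/ha = 8.91 t/ha


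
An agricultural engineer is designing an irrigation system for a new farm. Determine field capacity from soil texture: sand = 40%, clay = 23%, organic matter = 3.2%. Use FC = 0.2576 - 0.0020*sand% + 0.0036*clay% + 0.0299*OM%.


FC = 0.2576 - 0.0020*40 + 0.0036*23 + 0.0299*3.2
   = 0.2576 - 0.0800 + 0.0828 + 0.0957
   = 0.3561


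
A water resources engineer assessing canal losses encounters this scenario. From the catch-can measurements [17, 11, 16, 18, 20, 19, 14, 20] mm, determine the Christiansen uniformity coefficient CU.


xbar = 135 / 8 = 16.875
sum|xi - xbar| = 19.250
CU = 100 * (1 - 19.250 / (8 * 16.875))
   = 100 * (1 - 0.1426)
   = 85.74%


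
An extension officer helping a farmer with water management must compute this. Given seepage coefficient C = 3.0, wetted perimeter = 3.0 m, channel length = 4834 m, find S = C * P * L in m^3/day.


S = C * P * L
  = 3.0 * 3.0 * 4834
  = 43506 m^3/day


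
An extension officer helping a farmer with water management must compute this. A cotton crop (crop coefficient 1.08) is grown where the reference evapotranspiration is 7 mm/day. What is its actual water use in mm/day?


ETc = Kc * ET0
    = 1.08 * 7
    = 7.56 mm/day


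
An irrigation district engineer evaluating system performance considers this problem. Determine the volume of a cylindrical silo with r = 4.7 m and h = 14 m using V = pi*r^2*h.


V = pi * r^2 * h
  = pi * 4.7^2 * 14
  = pi * 22.09 * 14
  = 971.57 m^3


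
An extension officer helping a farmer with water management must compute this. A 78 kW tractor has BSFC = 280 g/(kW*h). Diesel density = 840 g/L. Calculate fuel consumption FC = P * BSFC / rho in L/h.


FC = P * BSFC / rho_fuel
   = 78 * 280 / 840
   = 21840 / 840
   = 26 L/h


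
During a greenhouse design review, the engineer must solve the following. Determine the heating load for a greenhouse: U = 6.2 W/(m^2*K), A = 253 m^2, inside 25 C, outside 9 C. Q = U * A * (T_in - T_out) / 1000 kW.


dT = 25 - (9) = 16 K
Q = U * A * dT
  = 6.2 * 253 * 16
  = 25097.60 W = 25.10 kW


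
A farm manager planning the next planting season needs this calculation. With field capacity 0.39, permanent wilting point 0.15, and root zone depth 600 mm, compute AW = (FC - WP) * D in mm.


AW = (FC - WP) * D
   = (0.39 - 0.15) * 600
   = 0.24 * 600
   = 144 mm


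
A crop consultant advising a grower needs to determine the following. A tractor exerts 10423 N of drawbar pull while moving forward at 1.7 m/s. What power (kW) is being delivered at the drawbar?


P = F * v / 1000
  = 10423 * 1.7 / 1000
  = 17719.10 / 1000
  = 17.72 kW


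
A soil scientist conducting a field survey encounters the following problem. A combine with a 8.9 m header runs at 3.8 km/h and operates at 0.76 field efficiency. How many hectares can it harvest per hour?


C = w * v * eta_f / 10
  = 8.9 * 3.8 * 0.76 / 10
  = 25.70 / 10
  = 2.57 ha/h


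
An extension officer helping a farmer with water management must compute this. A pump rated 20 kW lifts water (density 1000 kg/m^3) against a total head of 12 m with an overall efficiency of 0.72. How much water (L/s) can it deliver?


Q = (P * 1000 * eta) / (rho * g * H)
  = (20 * 1000 * 0.72) / (1000 * 9.81 * 12)
  = 14400 / 117720
  = 0.12232 m^3/s = 122.32 L/s


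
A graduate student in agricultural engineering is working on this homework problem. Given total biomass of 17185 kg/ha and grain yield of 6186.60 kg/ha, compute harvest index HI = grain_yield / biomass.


HI = grain_yield / biomass
   = 6186.60 / 17185
   = 0.36


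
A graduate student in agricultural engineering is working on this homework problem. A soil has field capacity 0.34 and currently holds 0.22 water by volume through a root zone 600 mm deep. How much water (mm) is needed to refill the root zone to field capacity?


SMD = (FC - theta) * D
    = (0.34 - 0.22) * 600
    = 0.120 * 600
    = 72 mm


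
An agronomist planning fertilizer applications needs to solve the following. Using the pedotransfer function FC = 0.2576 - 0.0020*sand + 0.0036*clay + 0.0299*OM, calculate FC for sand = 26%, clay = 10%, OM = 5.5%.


FC = 0.2576 - 0.0020*26 + 0.0036*10 + 0.0299*5.5
   = 0.2576 - 0.0520 + 0.0360 + 0.1645
   = 0.4061


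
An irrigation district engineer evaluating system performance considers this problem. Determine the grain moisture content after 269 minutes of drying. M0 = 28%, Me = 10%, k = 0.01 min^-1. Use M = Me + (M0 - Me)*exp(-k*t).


M = Me + (M0 - Me) * e^(-k*t)
  = 10 + (28 - 10) * e^(-0.01*269)
  = 10 + 18 * e^(-2.690)
  = 10 + 18 * 0.06788
  = 10 + 1.2219
  = 11.22%


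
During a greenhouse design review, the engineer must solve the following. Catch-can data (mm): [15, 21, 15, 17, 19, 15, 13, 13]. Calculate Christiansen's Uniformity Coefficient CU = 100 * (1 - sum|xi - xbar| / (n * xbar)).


xbar = 128 / 8 = 16
sum|xi - xbar| = 18
CU = 100 * (1 - 18 / (8 * 16))
   = 100 * (1 - 0.1406)
   = 85.94%


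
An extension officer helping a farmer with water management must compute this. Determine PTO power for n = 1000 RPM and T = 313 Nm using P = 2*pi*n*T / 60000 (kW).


P = 2*pi*n*T / 60000
  = 2*pi * 1000 * 313 / 60000
  = 1966637.00 / 60000
  = 32.78 kW


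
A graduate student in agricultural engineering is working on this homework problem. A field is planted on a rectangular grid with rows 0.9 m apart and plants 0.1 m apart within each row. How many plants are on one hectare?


D = 10000 / (row_sp * plant_sp)
  = 10000 / (0.9 * 0.1)
  = 10000 / 0.0900
  = 111111.11 plants/ha


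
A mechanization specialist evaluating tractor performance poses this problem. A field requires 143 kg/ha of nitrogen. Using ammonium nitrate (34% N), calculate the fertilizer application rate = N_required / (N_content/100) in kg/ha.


Rate = N_required / (N_content / 100)
     = 143 / (34 / 100)
     = 143 / 0.34
     = 420.59 kg/ha


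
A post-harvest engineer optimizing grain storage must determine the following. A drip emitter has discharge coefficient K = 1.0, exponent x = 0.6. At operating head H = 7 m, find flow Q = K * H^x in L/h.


Q = K * H^x
  = 1.0 * 7^0.6
  = 1.0 * 3.2141
  = 3.21 L/h


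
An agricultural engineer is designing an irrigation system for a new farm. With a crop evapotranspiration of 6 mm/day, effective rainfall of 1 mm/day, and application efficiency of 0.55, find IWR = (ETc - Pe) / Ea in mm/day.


IWR = (ETc - Pe) / Ea
    = (6 - 1) / 0.55
    = 5 / 0.55
    = 9.09 mm/day


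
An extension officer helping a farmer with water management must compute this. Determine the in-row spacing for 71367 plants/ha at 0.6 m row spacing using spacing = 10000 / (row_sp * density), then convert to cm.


spacing = 10000 / (row_sp * density)
        = 10000 / (0.6 * 71367)
        = 10000 / 42820.20
        = 0.23353 m = 23.35 cm


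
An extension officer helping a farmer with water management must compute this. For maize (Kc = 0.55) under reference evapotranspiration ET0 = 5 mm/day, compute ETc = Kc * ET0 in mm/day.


ETc = Kc * ET0
    = 0.55 * 5
    = 2.75 mm/day


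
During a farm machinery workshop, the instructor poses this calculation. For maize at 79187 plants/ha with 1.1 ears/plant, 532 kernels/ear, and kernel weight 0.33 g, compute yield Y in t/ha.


Y = density * ears * kernels * kw
  = 79187 * 1.1 * 532 * 0.33 g/ha
  = 15292276.69 g/ha
  = 15292.28 kg/ha = 15.29 t/ha


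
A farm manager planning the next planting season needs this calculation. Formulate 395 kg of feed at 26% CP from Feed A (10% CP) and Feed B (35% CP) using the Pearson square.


parts_A = CP_b - target = 35 - 26 = 9
parts_B = target - CP_a = 26 - 10 = 16
total_parts = 9 + 16 = 25
Feed A = 395 * 9 / 25 = 142.20 kg
Feed B = 395 * 16 / 25 = 252.80 kg

142.20 kg


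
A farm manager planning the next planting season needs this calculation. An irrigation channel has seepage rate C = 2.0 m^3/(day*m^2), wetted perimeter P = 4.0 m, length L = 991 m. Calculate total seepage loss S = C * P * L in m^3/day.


S = C * P * L
  = 2.0 * 4.0 * 991
  = 7928 m^3/day


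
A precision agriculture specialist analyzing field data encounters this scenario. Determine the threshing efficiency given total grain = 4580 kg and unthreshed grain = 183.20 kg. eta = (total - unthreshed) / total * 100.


eta = (total - unthreshed) / total * 100
    = (4580 - 183.20) / 4580 * 100
    = 4396.80 / 4580 * 100
    = 96%


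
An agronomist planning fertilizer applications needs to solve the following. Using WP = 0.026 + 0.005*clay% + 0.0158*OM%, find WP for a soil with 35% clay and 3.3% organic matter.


WP = 0.026 + 0.005*35 + 0.0158*3.3
   = 0.026 + 0.1750 + 0.0521
   = 0.2531


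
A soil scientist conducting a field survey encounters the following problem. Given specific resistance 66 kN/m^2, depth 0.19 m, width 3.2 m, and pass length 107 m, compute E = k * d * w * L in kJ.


E = k * d * w * L
  = 66 * 0.19 * 3.2 * 107
  = 4293.70 kJ


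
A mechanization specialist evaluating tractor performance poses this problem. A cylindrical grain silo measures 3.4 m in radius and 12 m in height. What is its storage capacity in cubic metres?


V = pi * r^2 * h
  = pi * 3.4^2 * 12
  = pi * 11.56 * 12
  = 435.80 m^3


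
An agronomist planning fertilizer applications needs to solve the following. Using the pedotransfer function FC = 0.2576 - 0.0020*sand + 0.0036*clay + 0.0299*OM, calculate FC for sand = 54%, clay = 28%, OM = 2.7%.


FC = 0.2576 - 0.0020*54 + 0.0036*28 + 0.0299*2.7
   = 0.2576 - 0.1080 + 0.1008 + 0.0807
   = 0.3311


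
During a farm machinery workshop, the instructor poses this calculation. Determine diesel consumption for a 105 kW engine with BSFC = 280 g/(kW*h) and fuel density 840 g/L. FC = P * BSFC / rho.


FC = P * BSFC / rho_fuel
   = 105 * 280 / 840
   = 29400 / 840
   = 35 L/h


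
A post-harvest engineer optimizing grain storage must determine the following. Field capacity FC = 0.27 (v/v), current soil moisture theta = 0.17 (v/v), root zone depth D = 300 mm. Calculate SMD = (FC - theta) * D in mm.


SMD = (FC - theta) * D
    = (0.27 - 0.17) * 300
    = 0.100 * 300
    = 30 mm
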